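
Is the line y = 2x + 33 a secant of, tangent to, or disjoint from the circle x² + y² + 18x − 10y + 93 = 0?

Substituting the line into the circle gives 5x² + 130x + 852 = 0.
Discriminant = (130)² − 4·5·(852) = −140 < 0.
No real roots: the line does not meet the circle.

disjoint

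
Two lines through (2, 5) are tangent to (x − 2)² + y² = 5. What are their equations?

2x + y = 9 and 2x − y = −1

A line y − (5) = m(x − (2)) is tangent when its distance from (2, 0) is √5:
[m·(0) − (−5)]² = 5(m² + 1)
m² − 4 = 0, so m = −2 or m = 2.
With m = −2: 2x + y = 9. With m = 2: 2x − y = −1.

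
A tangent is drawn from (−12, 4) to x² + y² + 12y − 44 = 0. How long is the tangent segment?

2√41

With centre O = (0, −6), |OP|² = 244 and r² = 80.
The tangent meets the radius at right angles, so tangent² = |PO|² − r² = 244 − 80 = 164.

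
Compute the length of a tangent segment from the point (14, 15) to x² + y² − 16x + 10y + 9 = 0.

Centre (8, −5), r² = 80. |PO|² = (6)² + (20)² = 436.
By the tangent–radius right angle, tangent length = √(|PO|² − r²) = √356 = 2√89.

2√89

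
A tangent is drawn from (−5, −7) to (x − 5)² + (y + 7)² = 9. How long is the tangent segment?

√91

With centre O = (5, −7), |OP|² = 100 and r² = 9.
The tangent meets the radius at right angles, so tangent² = |PO|² − r² = 100 − 9 = 91.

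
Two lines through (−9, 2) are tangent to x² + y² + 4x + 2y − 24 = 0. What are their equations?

2x − 5y = −28 and 5x + 2y = −41

A line y − (2) = m(x − (−9)) is tangent when its distance from (−2, −1) is √29:
(7m − (−3))² = 29(m² + 1)
10m² + 21m − 10 = 0, so m = 2/5 or m = −5/2.
With m = 2/5: 2x − 5y = −28. With m = −5/2: 5x + 2y = −41.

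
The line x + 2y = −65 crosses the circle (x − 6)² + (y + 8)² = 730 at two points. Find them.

Substitute y = (−65 − x)/2:
5x² + 50x − 375 = 0  ⟹  x² + 10x − 75 = 0
x = 5 or x = −15, giving (5, −35) and (−15, −25).

(−15, −25) and (5, −35)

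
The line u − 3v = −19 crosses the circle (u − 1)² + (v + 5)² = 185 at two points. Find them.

(−10, 3) and (5, 8)

From the line, v = (19 + u)/3. Substituting:
10u² + 50u − 500 = 0  ⟹  u² + 5u − 50 = 0
u = 5 or u = −10, giving (5, 8) and (−10, 3).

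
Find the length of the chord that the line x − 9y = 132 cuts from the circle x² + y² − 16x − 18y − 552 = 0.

3√82

The distance from (8, 9) to the line is 205/√82, and r² = 697.
Chord = 2√(r² − d²) = 2·√(369/2) = 3√82.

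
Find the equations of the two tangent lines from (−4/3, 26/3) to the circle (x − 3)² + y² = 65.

Let a tangent through (−4/3, 26/3) have slope m. Its distance from (3, 0) must equal √65:
[m·(13/3) − (−26/3)]² = 65(m² + 1)
32m² − 52m − 7 = 0, so m = 7/4 or m = −1/8.
With m = 7/4: 7x − 4y = −44. With m = −1/8: x + 8y = 68.

7x − 4y = −44 and x + 8y = 68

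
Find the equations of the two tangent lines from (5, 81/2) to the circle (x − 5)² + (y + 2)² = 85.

9x + 2y = 126 and 9x − 2y = −36

A line y − (81/2) = m(x − (5)) is tangent when its distance from (5, −2) is √85:
[m·(0) − (−85/2)]² = 85(m² + 1)
4m² − 81 = 0, so m = −9/2 or m = 9/2.
With m = −9/2: 9x + 2y = 126. With m = 9/2: 9x − 2y = −36.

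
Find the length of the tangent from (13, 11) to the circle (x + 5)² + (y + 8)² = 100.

Centre (−5, −8), r² = 100. |PO|² = (18)² + (19)² = 685.
The tangent meets the radius at right angles, so tangent² = |PO|² − r² = 685 − 100 = 585.

3√65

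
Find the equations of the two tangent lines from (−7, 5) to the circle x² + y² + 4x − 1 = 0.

x + 2y = 3 and 2x + y = −9

A line y − (5) = m(x − (−7)) is tangent when its distance from (−2, 0) is √5:
[m·(5) − (−5)]² = 5(m² + 1)
2m² + 5m + 2 = 0, so m = −1/2 or m = −2.
Through (−7, 5) these give x + 2y = 3 and 2x + y = −9.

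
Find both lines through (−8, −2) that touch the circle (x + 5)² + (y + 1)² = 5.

2x − y = −14 and x + 2y = −12

A line y − (−2) = m(x − (−8)) is tangent when its distance from (−5, −1) is √5:
(3m − (1))² = 5(m² + 1)
2m² − 3m − 2 = 0, so m = 2 or m = −1/2.
Through (−8, −2) these give 2x − y = −14 and x + 2y = −12.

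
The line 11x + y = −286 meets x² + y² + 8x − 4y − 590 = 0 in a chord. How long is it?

The distance from (−4, 2) to the line is 244/√122, and r² = 610.
Chord = 2√(r² − d²) = 2·√(122) = 2√122.

2√122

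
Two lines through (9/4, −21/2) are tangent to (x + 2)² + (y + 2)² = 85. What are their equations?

Write the tangent as mx − y + (−21/2 − m·(9/4)) = 0 and set its distance from the centre to √85:
[m·(−17/4) − (17/2)]² = 85(m² + 1)
63m² − 68m + 12 = 0, so m = 2/9 or m = 6/7.
Through (9/4, −21/2) these give 2x − 9y = 99 and 6x − 7y = 87.

2x − 9y = 99 and 6x − 7y = 87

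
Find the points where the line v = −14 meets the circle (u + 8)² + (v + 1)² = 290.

(−19, −14) and (3, −14)

Express v = −14 and substitute into the circle:
u² + 16u − 57 = 0
u = 3 or u = −19, giving (3, −14) and (−19, −14).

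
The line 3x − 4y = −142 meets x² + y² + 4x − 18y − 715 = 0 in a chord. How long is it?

40

Centre (−2, 9), r² = 800. Perpendicular distance d from centre to line = |100| / √25 = 100/√25.
Half the chord is √(r² − d²) = √(400), so the full chord is 40.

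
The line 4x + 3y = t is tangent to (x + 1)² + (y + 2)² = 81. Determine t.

The line touches the circle iff its distance from (−1, −2) is 9:
|4·(−1) + 3·(−2) − t| / √25 = 9
|t − (−10)| = 9·5, so t = 35 or t = −55.

t = −55 or t = 35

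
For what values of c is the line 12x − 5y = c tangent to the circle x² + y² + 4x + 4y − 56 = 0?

c = −118 or c = 90

The line touches the circle iff its distance from (−2, −2) is 8:
|12·(−2) − 5·(−2) − c| / √169 = 8
|c − (−14)| = 8·13, so c = 90 or c = −118.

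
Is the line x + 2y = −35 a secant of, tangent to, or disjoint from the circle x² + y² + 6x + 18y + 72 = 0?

d² = (1·(−3) + 2·(−9) − (−35))²/5 = 196/5; r² = 18.
Since d² > r², the line lies outside the circle.

disjoint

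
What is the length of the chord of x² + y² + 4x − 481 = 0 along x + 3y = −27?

Centre (−2, 0), r² = 485. Perpendicular distance d from centre to line = |25| / √10 = 25/√10.
Half the chord is √(r² − d²) = √(845/2), so the full chord is 13√10.

13√10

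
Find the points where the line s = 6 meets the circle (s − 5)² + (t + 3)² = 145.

(6, −15) and (6, 9)

The line gives s = 6. Substituting into the circle:
t² + 6t − 135 = 0
t = 9 or t = −15, giving (6, 9) and (6, −15).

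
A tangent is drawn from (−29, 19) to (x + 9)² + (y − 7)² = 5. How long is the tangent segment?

7√11

Centre (−9, 7), r² = 5. |PO|² = (−20)² + (12)² = 544.
By the tangent–radius right angle, tangent length = √(|PO|² − r²) = √539 = 7√11.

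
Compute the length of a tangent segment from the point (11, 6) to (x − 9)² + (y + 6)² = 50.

7√2

Centre (9, −6), r² = 50. |PO|² = (2)² + (12)² = 148.
Power of the point: PT² = |PO|² − r² = 98, so PT = 7√2.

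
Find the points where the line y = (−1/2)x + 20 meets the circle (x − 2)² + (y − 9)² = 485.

(−12, 26) and (24, 8)

Substitute y = (40 − x)/2:
5x² − 60x − 1440 = 0  ⟹  x² − 12x − 288 = 0
x = 24 or x = −12, giving (24, 8) and (−12, 26).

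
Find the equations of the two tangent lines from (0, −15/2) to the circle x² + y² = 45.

x + 2y = −15 and x − 2y = 15

Let a tangent through (0, −15/2) have slope m. Its distance from (0, 0) must equal 3√5:
(0m − (15/2))² = 45(m² + 1)
4m² − 1 = 0, so m = −1/2 or m = 1/2.
Through (0, −15/2) these give x + 2y = −15 and x − 2y = 15.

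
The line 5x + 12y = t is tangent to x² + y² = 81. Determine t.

t = −117 or t = 117

Tangency holds when the distance from the centre (0, 0) to the line equals the radius 9:
|5·0 + 12·0 − t| / √169 = 9
|t| = 9·13, so t = 117 or t = −117.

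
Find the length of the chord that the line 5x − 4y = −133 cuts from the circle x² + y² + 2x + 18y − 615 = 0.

From the line, y = (133 + 5x)/4. Substituting:
41x² + 1722x + 17425 = 0  ⟹  x² + 42x + 425 = 0
x = −17 or x = −25, giving (−17, 12) and (−25, 2).
Chord length = distance between (−17, 12) and (−25, 2) = √164 = 2√41.

2√41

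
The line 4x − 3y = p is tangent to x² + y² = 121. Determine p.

For a tangent, require d(centre, line) = r = 11.
|4·0 − 3·0 − p| / √25 = 11
|p| = 11·5, so p = 55 or p = −55.

p = −55 or p = 55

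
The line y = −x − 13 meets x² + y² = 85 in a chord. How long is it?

√2

Substitute y = −x − 13:
2x² + 26x + 84 = 0  ⟹  x² + 13x + 42 = 0
x = −6 or x = −7, giving (−6, −7) and (−7, −6).
Chord length = distance between (−6, −7) and (−7, −6) = √2 = √2.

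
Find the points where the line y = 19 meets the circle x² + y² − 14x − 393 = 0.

Express y = 19 and substitute into the circle:
x² − 14x − 32 = 0
x = 16 or x = −2, giving (16, 19) and (−2, 19).

(−2, 19) and (16, 19)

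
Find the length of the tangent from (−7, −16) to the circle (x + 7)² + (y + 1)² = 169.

Centre (−7, −1), r² = 169. |PO|² = (0)² + (−15)² = 225.
Power of the point: PT² = |PO|² − r² = 56, so PT = 2√14.

2√14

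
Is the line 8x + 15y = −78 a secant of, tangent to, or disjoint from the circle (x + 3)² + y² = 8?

disjoint

d² = (8·(−3) + 15·0 − (−78))²/289 = 2916/289; r² = 8.
Since d² > r², the line lies outside the circle.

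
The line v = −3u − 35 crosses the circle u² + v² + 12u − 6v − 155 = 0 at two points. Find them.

Express v = −3u − 35 and substitute into the circle:
10u² + 240u + 1280 = 0  ⟹  u² + 24u + 128 = 0
u = −8 or u = −16, giving (−8, −11) and (−16, 13).

(−16, 13) and (−8, −11)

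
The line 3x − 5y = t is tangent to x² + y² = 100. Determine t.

The line touches the circle iff its distance from (0, 0) is 10:
|3·0 − 5·0 − t| / √34 = 10
|t| = 10√34.

t = ±10√34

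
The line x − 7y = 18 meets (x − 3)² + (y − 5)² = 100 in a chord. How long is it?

The distance from (3, 5) to the line is 50/√50, and r² = 100.
Half the chord is √(r² − d²) = √(50), so the full chord is 10√2.

10√2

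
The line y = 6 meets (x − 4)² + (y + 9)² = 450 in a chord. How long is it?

30

Substitute y = 6:
x² − 8x − 209 = 0
x = 19 or x = −11, giving (19, 6) and (−11, 6).
|(19, 6) − (−11, 6)| = √((30)² + (0)²) = 30.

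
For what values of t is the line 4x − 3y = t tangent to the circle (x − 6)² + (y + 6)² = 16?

For a tangent, require d(centre, line) = r = 4.
|4·6 − 3·(−6) − t| / √25 = 4
|t − (42)| = 4·5, so t = 62 or t = 22.

t = 22 or t = 62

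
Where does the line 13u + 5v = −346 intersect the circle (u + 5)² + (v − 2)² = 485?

(−27, 1) and (−22, −12)

Substitute v = (−346 − 13u)/5:
194u² + 9506u + 115236 = 0  ⟹  u² + 49u + 594 = 0
u = −22 or u = −27, giving (−22, −12) and (−27, 1).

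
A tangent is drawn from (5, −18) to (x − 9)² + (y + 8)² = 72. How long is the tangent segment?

2√11

The centre is (9, −8) and r = 6√2. The square of the distance from P to the centre is 16 + 100 = 116.
The tangent meets the radius at right angles, so tangent² = |PO|² − r² = 116 − 72 = 44.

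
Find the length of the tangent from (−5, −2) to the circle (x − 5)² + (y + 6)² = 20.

Centre (5, −6), r² = 20. |PO|² = (−10)² + (4)² = 116.
Power of the point: PT² = |PO|² − r² = 96, so PT = 4√6.

4√6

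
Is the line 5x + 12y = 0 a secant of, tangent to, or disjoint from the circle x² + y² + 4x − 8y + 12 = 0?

Centre (−2, 4), r² = 8. Distance² from centre to line = (38)²/169 = 1444/169.
Since d² > r², the line lies outside the circle.

disjoint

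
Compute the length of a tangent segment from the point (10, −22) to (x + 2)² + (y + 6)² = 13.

3√43

The centre is (−2, −6) and r = √13. The square of the distance from P to the centre is 144 + 256 = 400.
By the tangent–radius right angle, tangent length = √(|PO|² − r²) = √387 = 3√43.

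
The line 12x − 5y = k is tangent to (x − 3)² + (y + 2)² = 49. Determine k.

k = −45 or k = 137

Tangency holds when the distance from the centre (3, −2) to the line equals the radius 7:
|12·3 − 5·(−2) − k| / √169 = 7
|k − (46)| = 7·13, so k = 137 or k = −45.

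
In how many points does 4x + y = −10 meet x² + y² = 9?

Centre (0, 0), r² = 9. Distance² from centre to line = (10)²/17 = 100/17.
Since d² < r², the line cuts the circle twice.

2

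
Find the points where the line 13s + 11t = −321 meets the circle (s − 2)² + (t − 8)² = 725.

Substitute t = (−321 − 13s)/11:
290s² + 10150s + 80040 = 0  ⟹  s² + 35s + 276 = 0
s = −12 or s = −23, giving (−12, −15) and (−23, −2).

(−23, −2) and (−12, −15)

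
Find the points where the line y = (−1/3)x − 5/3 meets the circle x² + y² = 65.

Substitute y = (−5 − x)/3:
10x² + 10x − 560 = 0  ⟹  x² + x − 56 = 0
x = 7 or x = −8, giving (7, −4) and (−8, 1).

(−8, 1) and (7, −4)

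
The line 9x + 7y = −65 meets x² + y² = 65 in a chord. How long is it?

√130

Substitute y = (−65 − 9x)/7:
130x² + 1170x + 1040 = 0  ⟹  x² + 9x + 8 = 0
x = −1 or x = −8, giving (−1, −8) and (−8, 1).
Chord length = distance between (−1, −8) and (−8, 1) = √130 = √130.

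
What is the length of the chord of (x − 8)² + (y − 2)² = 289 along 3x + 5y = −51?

3√34

From the line, y = (−51 − 3x)/5. Substituting:
34x² − 34x − 1904 = 0  ⟹  x² − x − 56 = 0
x = 8 or x = −7, giving (8, −15) and (−7, −6).
|(8, −15) − (−7, −6)| = √((15)² + (−9)²) = 3√34.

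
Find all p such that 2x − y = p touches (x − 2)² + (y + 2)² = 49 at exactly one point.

The line touches the circle iff its distance from (2, −2) is 7:
|2·2 − 1·(−2) − p| / √5 = 7
|p − (6)| = 7√5.

p = 6 ± 7√5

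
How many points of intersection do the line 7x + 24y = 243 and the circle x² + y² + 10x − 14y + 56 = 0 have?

0

Centre (−5, 7), r² = 18. Distance² from centre to line = (−110)²/625 = 484/25.
Since d² > r², the line lies outside the circle.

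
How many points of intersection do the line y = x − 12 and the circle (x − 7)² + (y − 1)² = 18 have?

Centre (7, 1), r² = 18. Distance² from centre to line = (−6)²/2 = 18.
Since d² = r², the line is tangent.

1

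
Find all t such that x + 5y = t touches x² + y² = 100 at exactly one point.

t = ±10√26

For a tangent, require d(centre, line) = r = 10.
|1·0 + 5·0 − t| / √26 = 10
|t| = 10√26.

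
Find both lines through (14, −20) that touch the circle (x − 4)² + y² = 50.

A line y − (−20) = m(x − (14)) is tangent when its distance from (4, 0) is 5√2:
[m·(−10) − (20)]² = 50(m² + 1)
m² + 8m + 7 = 0, so m = −1 or m = −7.
With m = −1: x + y = −6. With m = −7: 7x + y = 78.

x + y = −6 and 7x + y = 78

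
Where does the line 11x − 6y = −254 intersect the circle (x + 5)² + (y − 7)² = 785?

(−28, −9) and (−4, 35)

Express y = (254 + 11x)/6 and substitute into the circle:
157x² + 5024x + 17584 = 0  ⟹  x² + 32x + 112 = 0
x = −4 or x = −28, giving (−4, 35) and (−28, −9).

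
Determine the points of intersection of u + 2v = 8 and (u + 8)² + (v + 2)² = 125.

(−10, 9) and (2, 3)

Substitute v = (8 − u)/2:
5u² + 40u − 100 = 0  ⟹  u² + 8u − 20 = 0
u = 2 or u = −10, giving (2, 3) and (−10, 9).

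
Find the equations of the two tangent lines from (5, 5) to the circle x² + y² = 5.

Let a tangent through (5, 5) have slope m. Its distance from (0, 0) must equal √5:
(−5m − (−5))² = 5(m² + 1)
2m² − 5m + 2 = 0, so m = 1/2 or m = 2.
With m = 1/2: x − 2y = −5. With m = 2: 2x − y = 5.

x − 2y = −5 and 2x − y = 5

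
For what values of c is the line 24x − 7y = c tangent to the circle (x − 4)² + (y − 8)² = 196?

The line touches the circle iff its distance from (4, 8) is 14:
|24·4 − 7·8 − c| / √625 = 14
|c − (40)| = 14·25, so c = 390 or c = −310.

c = −310 or c = 390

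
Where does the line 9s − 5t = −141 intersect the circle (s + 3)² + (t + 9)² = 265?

Substitute t = (141 + 9s)/5:
106s² + 3498s + 28196 = 0  ⟹  s² + 33s + 266 = 0
s = −14 or s = −19, giving (−14, 3) and (−19, −6).

(−19, −6) and (−14, 3)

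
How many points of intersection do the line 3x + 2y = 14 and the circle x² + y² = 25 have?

d² = (3·0 + 2·0 − (14))²/13 = 196/13; r² = 25.
Since d² < r², the line cuts the circle twice.

2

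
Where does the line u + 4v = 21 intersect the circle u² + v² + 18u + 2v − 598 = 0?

Substitute v = (21 − u)/4:
17u² + 238u − 8959 = 0  ⟹  u² + 14u − 527 = 0
u = 17 or u = −31, giving (17, 1) and (−31, 13).

(−31, 13) and (17, 1)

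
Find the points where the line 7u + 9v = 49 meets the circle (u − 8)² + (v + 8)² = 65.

Express v = (49 − 7u)/9 and substitute into the circle:
130u² − 2990u + 14560 = 0  ⟹  u² − 23u + 112 = 0
u = 16 or u = 7, giving (16, −7) and (7, 0).

(7, 0) and (16, −7)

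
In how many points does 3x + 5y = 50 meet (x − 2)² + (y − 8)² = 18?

d² = (3·2 + 5·8 − (50))²/34 = 8/17; r² = 18.
Since d² < r², the line cuts the circle twice.

2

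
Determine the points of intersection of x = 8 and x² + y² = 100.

(8, −6) and (8, 6)

The line gives x = 8. Substituting into the circle:
y² − 36 = 0
y = 6 or y = −6, giving (8, 6) and (8, −6).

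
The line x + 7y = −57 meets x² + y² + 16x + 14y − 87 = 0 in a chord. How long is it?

The distance from (−8, −7) to the line is 0/√50, and r² = 200.
Half the chord is √(r² − d²) = √(200), so the full chord is 20√2.

20√2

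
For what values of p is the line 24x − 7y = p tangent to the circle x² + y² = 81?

Tangency holds when the distance from the centre (0, 0) to the line equals the radius 9:
|24·0 − 7·0 − p| / √625 = 9
|p| = 9·25, so p = 225 or p = −225.

p = −225 or p = 225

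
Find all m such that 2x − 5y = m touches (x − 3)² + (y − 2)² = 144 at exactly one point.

m = −4 ± 12√29

The line touches the circle iff its distance from (3, 2) is 12:
|2·3 − 5·2 − m| / √29 = 12
|m − (−4)| = 12√29.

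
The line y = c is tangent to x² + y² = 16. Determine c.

c = −4 or c = 4

The line touches the circle iff its distance from (0, 0) is 4:
|0·0 + 1·0 − c| / √1 = 4
|c| = 4, so c = 4 or c = −4.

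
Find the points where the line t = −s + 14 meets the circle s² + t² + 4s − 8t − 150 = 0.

(−3, 17) and (11, 3)

Substitute t = −s + 14:
2s² − 16s − 66 = 0  ⟹  s² − 8s − 33 = 0
s = 11 or s = −3, giving (11, 3) and (−3, 17).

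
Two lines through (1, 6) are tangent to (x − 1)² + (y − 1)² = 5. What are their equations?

2x + y = 8 and 2x − y = −4

A line y − (6) = m(x − (1)) is tangent when its distance from (1, 1) is √5:
[m·(0) − (−5)]² = 5(m² + 1)
m² − 4 = 0, so m = −2 or m = 2.
With m = −2: 2x + y = 8. With m = 2: 2x − y = −4.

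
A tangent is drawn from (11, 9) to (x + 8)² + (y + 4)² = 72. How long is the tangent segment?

With centre O = (−8, −4), |OP|² = 530 and r² = 72.
The tangent meets the radius at right angles, so tangent² = |PO|² − r² = 530 − 72 = 458.

√458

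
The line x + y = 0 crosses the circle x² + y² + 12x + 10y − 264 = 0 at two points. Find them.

Substitute y = −x:
2x² + 2x − 264 = 0  ⟹  x² + x − 132 = 0
x = 11 or x = −12, giving (11, −11) and (−12, 12).

(−12, 12) and (11, −11)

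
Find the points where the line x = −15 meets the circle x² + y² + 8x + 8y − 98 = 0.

The line gives x = −15. Substituting into the circle:
y² + 8y + 7 = 0
y = −1 or y = −7, giving (−15, −1) and (−15, −7).

(−15, −7) and (−15, −1)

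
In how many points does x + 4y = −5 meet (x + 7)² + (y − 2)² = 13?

Substituting the line into the circle gives 17x² + 250x + 745 = 0.
Δ = 62500 − 50660 = 11840.
Two real roots: the line is a secant.

2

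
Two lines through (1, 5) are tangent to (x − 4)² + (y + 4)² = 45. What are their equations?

2x − y = −3 and x + 2y = 11

Write the tangent as mx − y + (5 − m·(1)) = 0 and set its distance from the centre to 3√5:
[m·(3) − (−9)]² = 45(m² + 1)
2m² − 3m − 2 = 0, so m = 2 or m = −1/2.
Through (1, 5) these give 2x − y = −3 and x + 2y = 11.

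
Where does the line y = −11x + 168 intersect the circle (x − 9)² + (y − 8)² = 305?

Substitute y = −11x + 168:
122x² − 3538x + 25376 = 0  ⟹  x² − 29x + 208 = 0
x = 16 or x = 13, giving (16, −8) and (13, 25).

(13, 25) and (16, −8)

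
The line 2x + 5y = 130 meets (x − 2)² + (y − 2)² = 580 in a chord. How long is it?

Substitute y = (130 − 2x)/5:
29x² − 580x = 0  ⟹  x² − 20x = 0
x = 20 or x = 0, giving (20, 18) and (0, 26).
Chord length = distance between (20, 18) and (0, 26) = √464 = 4√29.

4√29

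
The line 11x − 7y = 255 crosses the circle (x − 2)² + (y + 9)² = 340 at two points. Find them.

From the line, y = (−255 + 11x)/7. Substituting:
170x² − 4420x + 20400 = 0  ⟹  x² − 26x + 120 = 0
x = 20 or x = 6, giving (20, −5) and (6, −27).

(6, −27) and (20, −5)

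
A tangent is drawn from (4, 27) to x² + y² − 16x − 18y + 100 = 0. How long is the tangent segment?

The centre is (8, 9) and r = 3√5. The square of the distance from P to the centre is 16 + 324 = 340.
By the tangent–radius right angle, tangent length = √(|PO|² − r²) = √295.

√295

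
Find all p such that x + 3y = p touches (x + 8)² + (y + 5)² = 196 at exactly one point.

For a tangent, require d(centre, line) = r = 14.
|1·(−8) + 3·(−5) − p| / √10 = 14
|p − (−23)| = 14√10.

p = −23 ± 14√10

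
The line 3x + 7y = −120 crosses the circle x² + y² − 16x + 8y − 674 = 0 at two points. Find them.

From the line, y = (−120 − 3x)/7. Substituting:
58x² − 232x − 25346 = 0  ⟹  x² − 4x − 437 = 0
x = 23 or x = −19, giving (23, −27) and (−19, −9).

(−19, −9) and (23, −27)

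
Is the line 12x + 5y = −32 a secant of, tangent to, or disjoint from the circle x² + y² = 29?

secant

Centre (0, 0), r² = 29. Distance² from centre to line = (32)²/169 = 1024/169.
Since d² < r², the line cuts the circle twice.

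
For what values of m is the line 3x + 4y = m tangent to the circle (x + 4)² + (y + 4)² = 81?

m = −73 or m = 17

The line touches the circle iff its distance from (−4, −4) is 9:
|3·(−4) + 4·(−4) − m| / √25 = 9
|m − (−28)| = 9·5, so m = 17 or m = −73.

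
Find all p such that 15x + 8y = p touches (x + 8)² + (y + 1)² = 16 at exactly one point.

p = −196 or p = −60

The line touches the circle iff its distance from (−8, −1) is 4:
|15·(−8) + 8·(−1) − p| / √289 = 4
|p − (−128)| = 4·17, so p = −60 or p = −196.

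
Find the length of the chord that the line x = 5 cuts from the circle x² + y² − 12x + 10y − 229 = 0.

34

The line gives x = 5. Substituting into the circle:
y² + 10y − 264 = 0
y = 12 or y = −22, giving (5, 12) and (5, −22).
Chord length = distance between (5, 12) and (5, −22) = √1156 = 34.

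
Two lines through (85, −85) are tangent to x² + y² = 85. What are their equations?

7x + 6y = 85 and 6x + 7y = −85

Let a tangent through (85, −85) have slope m. Its distance from (0, 0) must equal √85:
(−85m − (85))² = 85(m² + 1)
42m² + 85m + 42 = 0, so m = −7/6 or m = −6/7.
With m = −7/6: 7x + 6y = 85. With m = −6/7: 6x + 7y = −85.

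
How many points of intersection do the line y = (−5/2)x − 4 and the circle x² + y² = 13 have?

2

Substituting the line into the circle gives 29x² + 80x + 12 = 0.
Δ = 6400 − 1392 = 5008.
Two real roots: the line is a secant.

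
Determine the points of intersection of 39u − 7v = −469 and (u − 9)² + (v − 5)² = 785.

Substitute v = (469 + 39u)/7:
1570u² + 32970u + 153860 = 0  ⟹  u² + 21u + 98 = 0
u = −7 or u = −14, giving (−7, 28) and (−14, −11).

(−14, −11) and (−7, 28)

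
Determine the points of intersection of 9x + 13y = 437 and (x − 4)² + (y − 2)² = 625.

Express y = (437 − 9x)/13 and substitute into the circle:
250x² − 8750x + 66000 = 0  ⟹  x² − 35x + 264 = 0
x = 24 or x = 11, giving (24, 17) and (11, 26).

(11, 26) and (24, 17)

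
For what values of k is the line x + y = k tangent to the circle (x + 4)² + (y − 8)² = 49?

k = 4 ± 7√2

For a tangent, require d(centre, line) = r = 7.
|1·(−4) + 1·8 − k| / √2 = 7
|k − (4)| = 7√2.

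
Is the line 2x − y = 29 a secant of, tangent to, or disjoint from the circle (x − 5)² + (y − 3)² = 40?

disjoint

Centre (5, 3), r² = 40. Distance² from centre to line = (−22)²/5 = 484/5.
Since d² > r², the line lies outside the circle.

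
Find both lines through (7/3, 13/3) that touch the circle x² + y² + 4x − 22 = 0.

5x + y = 16 and x + 5y = 24

A line y − (13/3) = m(x − (7/3)) is tangent when its distance from (−2, 0) is √26:
[m·(−13/3) − (−13/3)]² = 26(m² + 1)
5m² + 26m + 5 = 0, so m = −5 or m = −1/5.
Through (7/3, 13/3) these give 5x + y = 16 and x + 5y = 24.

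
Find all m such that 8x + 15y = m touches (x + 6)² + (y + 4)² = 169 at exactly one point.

m = −329 or m = 113

Tangency holds when the distance from the centre (−6, −4) to the line equals the radius 13:
|8·(−6) + 15·(−4) − m| / √289 = 13
|m − (−108)| = 13·17, so m = 113 or m = −329.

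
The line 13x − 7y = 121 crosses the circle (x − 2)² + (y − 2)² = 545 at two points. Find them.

(−2, −21) and (19, 18)

Substitute y = (−121 + 13x)/7:
218x² − 3706x − 8284 = 0  ⟹  x² − 17x − 38 = 0
x = 19 or x = −2, giving (19, 18) and (−2, −21).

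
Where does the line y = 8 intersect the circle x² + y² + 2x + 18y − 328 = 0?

Substitute y = 8:
x² + 2x − 120 = 0
x = 10 or x = −12, giving (10, 8) and (−12, 8).

(−12, 8) and (10, 8)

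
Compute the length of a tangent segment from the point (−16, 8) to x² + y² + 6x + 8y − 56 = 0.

The centre is (−3, −4) and r = 9. The square of the distance from P to the centre is 169 + 144 = 313.
The tangent meets the radius at right angles, so tangent² = |PO|² − r² = 313 − 81 = 232.

2√58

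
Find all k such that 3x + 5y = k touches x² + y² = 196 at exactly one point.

For a tangent, require d(centre, line) = r = 14.
|3·0 + 5·0 − k| / √34 = 14
|k| = 14√34.

k = ±14√34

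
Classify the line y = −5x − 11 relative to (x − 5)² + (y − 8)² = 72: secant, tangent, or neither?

neither

Substituting the line into the circle gives 26x² + 180x + 314 = 0.
Discriminant = (180)² − 4·26·(314) = −256 < 0.
No real roots: the line does not meet the circle.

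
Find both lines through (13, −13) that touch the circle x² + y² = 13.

2x + 3y = −13 and 3x + 2y = 13

Write the tangent as mx − y + (−13 − m·(13)) = 0 and set its distance from the centre to √13:
[m·(−13) − (13)]² = 13(m² + 1)
6m² + 13m + 6 = 0, so m = −2/3 or m = −3/2.
With m = −2/3: 2x + 3y = −13. With m = −3/2: 3x + 2y = 13.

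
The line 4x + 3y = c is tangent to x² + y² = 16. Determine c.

c = −20 or c = 20

The line touches the circle iff its distance from (0, 0) is 4:
|4·0 + 3·0 − c| / √25 = 4
|c| = 4·5, so c = 20 or c = −20.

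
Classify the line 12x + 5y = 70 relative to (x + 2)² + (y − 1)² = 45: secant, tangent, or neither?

neither

Centre (−2, 1), r² = 45. Distance² from centre to line = (−89)²/169 = 7921/169.
Since d² > r², the line lies outside the circle.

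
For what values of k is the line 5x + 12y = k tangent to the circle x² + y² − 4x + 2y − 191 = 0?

Tangency holds when the distance from the centre (2, −1) to the line equals the radius 14:
|5·2 + 12·(−1) − k| / √169 = 14
|k − (−2)| = 14·13, so k = 180 or k = −184.

k = −184 or k = 180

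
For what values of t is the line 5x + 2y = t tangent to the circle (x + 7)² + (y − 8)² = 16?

t = −19 ± 4√29

The line touches the circle iff its distance from (−7, 8) is 4:
|5·(−7) + 2·8 − t| / √29 = 4
|t − (−19)| = 4√29.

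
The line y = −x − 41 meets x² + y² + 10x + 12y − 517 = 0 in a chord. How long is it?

16√2

Substitute y = −x − 41:
2x² + 80x + 672 = 0  ⟹  x² + 40x + 336 = 0
x = −12 or x = −28, giving (−12, −29) and (−28, −13).
Chord length = distance between (−12, −29) and (−28, −13) = √512 = 16√2.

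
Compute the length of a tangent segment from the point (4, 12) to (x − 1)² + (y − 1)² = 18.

With centre O = (1, 1), |OP|² = 130 and r² = 18.
The tangent meets the radius at right angles, so tangent² = |PO|² − r² = 130 − 18 = 112.

4√7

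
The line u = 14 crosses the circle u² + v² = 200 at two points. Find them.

The line gives u = 14. Substituting into the circle:
v² − 4 = 0
v = 2 or v = −2, giving (14, 2) and (14, −2).

(14, −2) and (14, 2)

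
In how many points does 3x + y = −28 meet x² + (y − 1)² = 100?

2

d² = (3·0 + 1·1 − (−28))²/10 = 841/10; r² = 100.
Since d² < r², the line cuts the circle twice.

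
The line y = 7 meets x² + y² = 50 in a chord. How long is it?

2

Express y = 7 and substitute into the circle:
x² − 1 = 0
x = 1 or x = −1, giving (1, 7) and (−1, 7).
Chord length = distance between (1, 7) and (−1, 7) = √4 = 2.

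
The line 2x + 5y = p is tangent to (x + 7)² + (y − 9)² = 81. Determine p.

p = 31 ± 9√29

For a tangent, require d(centre, line) = r = 9.
|2·(−7) + 5·9 − p| / √29 = 9
|p − (31)| = 9√29.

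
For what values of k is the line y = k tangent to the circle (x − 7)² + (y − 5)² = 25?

k = 0 or k = 10

For a tangent, require d(centre, line) = r = 5.
|0·7 + 1·5 − k| / √1 = 5
|k − (5)| = 5, so k = 10 or k = 0.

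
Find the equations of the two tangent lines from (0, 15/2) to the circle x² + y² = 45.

Let a tangent through (0, 15/2) have slope m. Its distance from (0, 0) must equal 3√5:
(0m − (−15/2))² = 45(m² + 1)
4m² − 1 = 0, so m = 1/2 or m = −1/2.
Through (0, 15/2) these give x − 2y = −15 and x + 2y = 15.

x − 2y = −15 and x + 2y = 15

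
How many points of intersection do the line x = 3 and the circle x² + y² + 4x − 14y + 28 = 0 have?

1

Substituting the line into the circle gives y² − 14y + 49 = 0.
Discriminant = (−14)² − 4·1·(49) = 0.
A repeated root: the line is tangent.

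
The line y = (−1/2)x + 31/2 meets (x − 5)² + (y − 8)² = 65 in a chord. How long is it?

6√5

Centre (5, 8), r² = 65. Perpendicular distance d from centre to line = |−10| / √5 = 10/√5.
Half the chord is √(r² − d²) = √(45), so the full chord is 6√5.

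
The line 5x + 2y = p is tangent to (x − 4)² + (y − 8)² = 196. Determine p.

p = 36 ± 14√29

Tangency holds when the distance from the centre (4, 8) to the line equals the radius 14:
|5·4 + 2·8 − p| / √29 = 14
|p − (36)| = 14√29.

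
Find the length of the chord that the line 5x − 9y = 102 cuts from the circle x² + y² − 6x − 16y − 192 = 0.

Centre (3, 8), r² = 265. Perpendicular distance d from centre to line = |−159| / √106 = 159/√106.
Half the chord is √(r² − d²) = √(53/2), so the full chord is √106.

√106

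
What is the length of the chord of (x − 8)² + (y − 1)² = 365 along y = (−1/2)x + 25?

6√5

From the line, y = (50 − x)/2. Substituting:
5x² − 160x + 1100 = 0  ⟹  x² − 32x + 220 = 0
x = 22 or x = 10, giving (22, 14) and (10, 20).
Chord length = distance between (22, 14) and (10, 20) = √180 = 6√5.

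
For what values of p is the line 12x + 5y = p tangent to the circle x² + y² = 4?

The line touches the circle iff its distance from (0, 0) is 2:
|12·0 + 5·0 − p| / √169 = 2
|p| = 2·13, so p = 26 or p = −26.

p = −26 or p = 26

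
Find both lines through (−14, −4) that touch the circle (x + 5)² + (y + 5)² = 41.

4x − 5y = −36 and 5x + 4y = −86

A line y − (−4) = m(x − (−14)) is tangent when its distance from (−5, −5) is √41:
(9m − (−1))² = 41(m² + 1)
20m² + 9m − 20 = 0, so m = 4/5 or m = −5/4.
With m = 4/5: 4x − 5y = −36. With m = −5/4: 5x + 4y = −86.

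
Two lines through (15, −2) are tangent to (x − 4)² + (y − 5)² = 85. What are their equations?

2x − 9y = 48 and 9x + 2y = 131

Let a tangent through (15, −2) have slope m. Its distance from (4, 5) must equal √85:
(−11m − (7))² = 85(m² + 1)
18m² + 77m − 18 = 0, so m = 2/9 or m = −9/2.
With m = 2/9: 2x − 9y = 48. With m = −9/2: 9x + 2y = 131.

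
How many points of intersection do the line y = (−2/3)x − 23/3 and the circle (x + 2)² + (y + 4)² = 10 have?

Centre (−2, −4), r² = 10. Distance² from centre to line = (7)²/13 = 49/13.
Since d² < r², the line cuts the circle twice.

2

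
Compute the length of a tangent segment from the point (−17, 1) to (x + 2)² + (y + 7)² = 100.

3√21

The centre is (−2, −7) and r = 10. The square of the distance from P to the centre is 225 + 64 = 289.
By the tangent–radius right angle, tangent length = √(|PO|² − r²) = √189 = 3√21.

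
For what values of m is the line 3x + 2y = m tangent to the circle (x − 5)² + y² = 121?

The line touches the circle iff its distance from (5, 0) is 11:
|3·5 + 2·0 − m| / √13 = 11
|m − (15)| = 11√13.

m = 15 ± 11√13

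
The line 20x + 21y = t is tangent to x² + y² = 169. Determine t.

t = −377 or t = 377

The line touches the circle iff its distance from (0, 0) is 13:
|20·0 + 21·0 − t| / √841 = 13
|t| = 13·29, so t = 377 or t = −377.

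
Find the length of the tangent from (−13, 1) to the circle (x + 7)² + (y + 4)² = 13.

With centre O = (−7, −4), |OP|² = 61 and r² = 13.
Power of the point: PT² = |PO|² − r² = 48, so PT = 4√3.

4√3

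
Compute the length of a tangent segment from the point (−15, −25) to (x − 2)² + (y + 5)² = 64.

25

With centre O = (2, −5), |OP|² = 689 and r² = 64.
By the tangent–radius right angle, tangent length = √(|PO|² − r²) = √625 = 25.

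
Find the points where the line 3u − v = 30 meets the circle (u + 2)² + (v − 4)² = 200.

(8, −6) and (12, 6)

Substitute v = 3u − 30:
10u² − 200u + 960 = 0  ⟹  u² − 20u + 96 = 0
u = 12 or u = 8, giving (12, 6) and (8, −6).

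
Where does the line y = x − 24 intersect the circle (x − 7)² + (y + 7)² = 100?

Express y = x − 24 and substitute into the circle:
2x² − 48x + 238 = 0  ⟹  x² − 24x + 119 = 0
x = 17 or x = 7, giving (17, −7) and (7, −17).

(7, −17) and (17, −7)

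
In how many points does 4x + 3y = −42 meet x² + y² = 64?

0

d² = (4·0 + 3·0 − (−42))²/25 = 1764/25; r² = 64.
Since d² > r², the line lies outside the circle.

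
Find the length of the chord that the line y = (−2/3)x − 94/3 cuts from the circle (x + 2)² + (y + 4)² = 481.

The distance from (−2, −4) to the line is 78/√13, and r² = 481.
Half the chord is √(r² − d²) = √(13), so the full chord is 2√13.

2√13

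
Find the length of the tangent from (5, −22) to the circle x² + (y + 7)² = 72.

With centre O = (0, −7), |OP|² = 250 and r² = 72.
The tangent meets the radius at right angles, so tangent² = |PO|² − r² = 250 − 72 = 178.

√178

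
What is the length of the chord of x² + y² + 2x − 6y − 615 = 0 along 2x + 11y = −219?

10√5

Substitute y = (−219 − 2x)/11:
125x² + 1250x − 12000 = 0  ⟹  x² + 10x − 96 = 0
x = 6 or x = −16, giving (6, −21) and (−16, −17).
|(6, −21) − (−16, −17)| = √((22)² + (−4)²) = 10√5.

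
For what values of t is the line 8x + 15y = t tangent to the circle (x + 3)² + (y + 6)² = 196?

For a tangent, require d(centre, line) = r = 14.
|8·(−3) + 15·(−6) − t| / √289 = 14
|t − (−114)| = 14·17, so t = 124 or t = −352.

t = −352 or t = 124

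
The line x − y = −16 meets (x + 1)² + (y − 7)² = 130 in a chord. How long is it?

14√2

Substitute y = x + 16:
2x² + 20x − 48 = 0  ⟹  x² + 10x − 24 = 0
x = 2 or x = −12, giving (2, 18) and (−12, 4).
Chord length = distance between (2, 18) and (−12, 4) = √392 = 14√2.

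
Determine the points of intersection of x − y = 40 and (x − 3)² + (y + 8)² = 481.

Substitute y = x − 40:
2x² − 70x + 552 = 0  ⟹  x² − 35x + 276 = 0
x = 23 or x = 12, giving (23, −17) and (12, −28).

(12, −28) and (23, −17)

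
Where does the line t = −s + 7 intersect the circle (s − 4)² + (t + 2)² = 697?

(−12, 19) and (25, −18)

From the line, t = −s + 7. Substituting:
2s² − 26s − 600 = 0  ⟹  s² − 13s − 300 = 0
s = 25 or s = −12, giving (25, −18) and (−12, 19).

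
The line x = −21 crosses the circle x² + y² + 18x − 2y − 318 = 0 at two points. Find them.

(−21, −15) and (−21, 17)

The line gives x = −21. Substituting into the circle:
y² − 2y − 255 = 0
y = 17 or y = −15, giving (−21, 17) and (−21, −15).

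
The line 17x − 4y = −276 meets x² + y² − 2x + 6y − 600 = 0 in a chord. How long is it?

2√305

Centre (1, −3), r² = 610. Perpendicular distance d from centre to line = |305| / √305 = 305/√305.
Chord = 2√(r² − d²) = 2·√(305) = 2√305.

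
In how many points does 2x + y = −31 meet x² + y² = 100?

0

Substituting the line into the circle gives 5x² + 124x + 861 = 0.
Δ = 15376 − 17220 = −1844.
No real roots: the line does not meet the circle.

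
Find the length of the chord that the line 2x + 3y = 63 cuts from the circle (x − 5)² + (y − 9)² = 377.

From the line, y = (63 − 2x)/3. Substituting:
13x² − 234x − 1872 = 0  ⟹  x² − 18x − 144 = 0
x = 24 or x = −6, giving (24, 5) and (−6, 25).
|(24, 5) − (−6, 25)| = √((30)² + (−20)²) = 10√13.

10√13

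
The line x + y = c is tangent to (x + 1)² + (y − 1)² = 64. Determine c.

Tangency holds when the distance from the centre (−1, 1) to the line equals the radius 8:
|1·(−1) + 1·1 − c| / √2 = 8
|c| = 8√2.

c = ±8√2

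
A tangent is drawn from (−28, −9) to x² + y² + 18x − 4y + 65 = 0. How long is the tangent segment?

√462

With centre O = (−9, 2), |OP|² = 482 and r² = 20.
The tangent meets the radius at right angles, so tangent² = |PO|² − r² = 482 − 20 = 462.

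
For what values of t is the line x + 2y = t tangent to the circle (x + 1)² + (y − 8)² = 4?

t = 15 ± 2√5

Tangency holds when the distance from the centre (−1, 8) to the line equals the radius 2:
|1·(−1) + 2·8 − t| / √5 = 2
|t − (15)| = 2√5.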